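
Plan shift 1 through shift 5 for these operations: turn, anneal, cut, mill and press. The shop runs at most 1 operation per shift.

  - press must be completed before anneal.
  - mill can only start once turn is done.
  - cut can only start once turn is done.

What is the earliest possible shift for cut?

shift 2

Precedence pushes cut to at least shift 2.
cut at shift 2 is achievable: anneal in shift 4; press in shift 3; cut in shift 2; turn in shift 1; mill in shift 5.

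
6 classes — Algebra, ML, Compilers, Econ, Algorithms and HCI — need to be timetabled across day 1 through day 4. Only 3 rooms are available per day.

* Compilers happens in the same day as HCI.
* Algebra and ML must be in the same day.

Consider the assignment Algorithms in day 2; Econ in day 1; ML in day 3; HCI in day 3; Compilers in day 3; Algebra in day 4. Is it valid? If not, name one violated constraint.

Invalid. Algebra and ML must be in the same day.

Algebra and ML must be in the same day — violated.
Only 3 rooms are available per day — holds.
Compilers happens in the same day as HCI — holds.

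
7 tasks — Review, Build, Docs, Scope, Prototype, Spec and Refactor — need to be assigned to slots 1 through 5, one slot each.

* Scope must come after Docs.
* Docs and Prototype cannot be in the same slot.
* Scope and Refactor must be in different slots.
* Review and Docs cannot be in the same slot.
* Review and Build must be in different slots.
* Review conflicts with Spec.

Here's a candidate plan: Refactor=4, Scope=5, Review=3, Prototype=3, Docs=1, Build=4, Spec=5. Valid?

Docs and Prototype cannot be in the same slot — holds.
Scope and Refactor must be in different slots — holds.
Scope must come after Docs — holds.
Review and Build must be in different slots — holds.
Review conflicts with Spec — holds.
Review and Docs cannot be in the same slot — holds.

Valid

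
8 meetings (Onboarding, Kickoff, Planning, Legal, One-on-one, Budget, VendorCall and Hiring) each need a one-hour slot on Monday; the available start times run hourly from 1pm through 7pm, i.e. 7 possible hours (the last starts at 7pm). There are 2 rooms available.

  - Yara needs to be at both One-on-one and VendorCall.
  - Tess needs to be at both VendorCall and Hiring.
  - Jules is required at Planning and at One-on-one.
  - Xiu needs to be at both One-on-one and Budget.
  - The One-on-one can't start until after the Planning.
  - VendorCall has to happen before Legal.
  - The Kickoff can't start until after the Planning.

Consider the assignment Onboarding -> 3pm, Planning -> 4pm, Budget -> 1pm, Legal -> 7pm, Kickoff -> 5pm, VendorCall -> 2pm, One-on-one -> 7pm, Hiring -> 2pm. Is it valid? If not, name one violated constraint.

There are 2 rooms available — holds.
Xiu needs to be at both One-on-one and Budget — holds.
VendorCall has to happen before Legal — holds.
Jules is required at Planning and at One-on-one — holds.
Tess needs to be at both VendorCall and Hiring — violated.
Yara needs to be at both One-on-one and VendorCall — holds.
The Kickoff can't start until after the Planning — holds.
The One-on-one can't start until after the Planning — holds.

No — it violates: Tess needs to be at both VendorCall and Hiring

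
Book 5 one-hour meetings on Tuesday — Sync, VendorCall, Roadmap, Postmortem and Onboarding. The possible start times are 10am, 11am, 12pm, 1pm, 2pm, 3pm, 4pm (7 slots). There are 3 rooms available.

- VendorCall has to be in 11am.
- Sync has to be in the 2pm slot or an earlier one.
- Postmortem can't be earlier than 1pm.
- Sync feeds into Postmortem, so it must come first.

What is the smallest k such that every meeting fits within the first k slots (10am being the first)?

The precedence chain requires at least 2 distinct slots.
With at most 3 per slot and 5 meetings, at least 2 slots are needed.
Postmortem can't be placed before 1pm — that is slot 4 counting from 10am — so the schedule must run through at least 4 slots.
4 works (last occupied slot: 1pm): for example Postmortem in 1pm; VendorCall in 11am; Onboarding in 10am; Sync in 10am; Roadmap in 10am.

4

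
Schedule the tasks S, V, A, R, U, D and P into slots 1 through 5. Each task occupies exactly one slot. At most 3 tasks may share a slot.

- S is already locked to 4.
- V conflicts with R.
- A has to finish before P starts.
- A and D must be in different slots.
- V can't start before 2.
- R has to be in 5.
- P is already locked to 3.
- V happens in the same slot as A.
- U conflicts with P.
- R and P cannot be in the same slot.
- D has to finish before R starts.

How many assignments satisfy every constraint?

12

Splitting on U: it can be 1 (3), 2 (3), 4 (3), 5 (3). Listing each branch's schedules as (S, V, A, R, D, P):
U=1: (4,2,2,5,1,3) (4,2,2,5,3,3) (4,2,2,5,4,3) — 3.
U=2: (4,2,2,5,1,3) (4,2,2,5,3,3) (4,2,2,5,4,3) — 3.
U=4: (4,2,2,5,1,3) (4,2,2,5,3,3) (4,2,2,5,4,3) — 3.
U=5: (4,2,2,5,1,3) (4,2,2,5,3,3) (4,2,2,5,4,3) — 3.
Summing: 3 + 3 + 3 + 3 = 12.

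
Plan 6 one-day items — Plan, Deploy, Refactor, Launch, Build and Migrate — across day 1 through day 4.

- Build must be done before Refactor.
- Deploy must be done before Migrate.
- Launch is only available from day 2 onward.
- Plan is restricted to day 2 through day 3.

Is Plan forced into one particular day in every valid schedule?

Plan can be day 2 (e.g. Migrate -> day 2, Launch -> day 2, Build -> day 1, Refactor -> day 2, Deploy -> day 1, Plan -> day 2) or day 3 (e.g. Launch in day 2; Refactor in day 2; Deploy in day 1; Plan in day 3; Build in day 1; Migrate in day 2).

No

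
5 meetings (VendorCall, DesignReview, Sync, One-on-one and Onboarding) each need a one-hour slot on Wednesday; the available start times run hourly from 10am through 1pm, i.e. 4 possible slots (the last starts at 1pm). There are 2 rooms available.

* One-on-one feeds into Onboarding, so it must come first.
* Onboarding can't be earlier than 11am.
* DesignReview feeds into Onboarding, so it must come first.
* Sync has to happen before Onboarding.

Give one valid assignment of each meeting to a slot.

Onboarding -> 12pm; One-on-one -> 11am; VendorCall -> 11am; DesignReview -> 10am; Sync -> 10am

Checking: Sync(10am) before Onboarding(12pm); DesignReview(10am) before Onboarding(12pm); One-on-one(11am) before Onboarding(12pm); Onboarding=12pm in [11am,1pm]; max 2 per slot (cap 2).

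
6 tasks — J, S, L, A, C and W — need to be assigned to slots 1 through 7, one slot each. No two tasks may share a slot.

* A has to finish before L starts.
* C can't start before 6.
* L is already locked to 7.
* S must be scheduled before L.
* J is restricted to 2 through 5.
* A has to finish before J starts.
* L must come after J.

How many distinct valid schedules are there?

60

Splitting on J: it can be 2 (6), 3 (12), 4 (18), 5 (24). Listing each branch's schedules as (S, L, A, C, W):
J=2: (3,7,1,6,4) (3,7,1,6,5) (4,7,1,6,3) (4,7,1,6,5) (5,7,1,6,3) (5,7,1,6,4) — 6.
J=3: (1,7,2,6,4) (1,7,2,6,5) (2,7,1,6,4) (2,7,1,6,5) (4,7,1,6,2) (4,7,1,6,5) (4,7,2,6,1) (4,7,2,6,5) (5,7,1,6,2) (5,7,1,6,4) (5,7,2,6,1) (5,7,2,6,4) — 12.
J=4: (1,7,2,6,3) (1,7,2,6,5) (1,7,3,6,2) (1,7,3,6,5) (2,7,1,6,3) (2,7,1,6,5) (2,7,3,6,1) (2,7,3,6,5) (3,7,1,6,2) (3,7,1,6,5) (3,7,2,6,1) (3,7,2,6,5) (5,7,1,6,2) (5,7,1,6,3) (5,7,2,6,1) (5,7,2,6,3) (5,7,3,6,1) (5,7,3,6,2) — 18.
J=5: (1,7,2,6,3) (1,7,2,6,4) (1,7,3,6,2) (1,7,3,6,4) (1,7,4,6,2) (1,7,4,6,3) (2,7,1,6,3) (2,7,1,6,4) (2,7,3,6,1) (2,7,3,6,4) (2,7,4,6,1) (2,7,4,6,3) (3,7,1,6,2) (3,7,1,6,4) (3,7,2,6,1) (3,7,2,6,4) (3,7,4,6,1) (3,7,4,6,2) (4,7,1,6,2) (4,7,1,6,3) (4,7,2,6,1) (4,7,2,6,3) (4,7,3,6,1) (4,7,3,6,2) — 24.
Summing: 6 + 12 + 18 + 24 = 60.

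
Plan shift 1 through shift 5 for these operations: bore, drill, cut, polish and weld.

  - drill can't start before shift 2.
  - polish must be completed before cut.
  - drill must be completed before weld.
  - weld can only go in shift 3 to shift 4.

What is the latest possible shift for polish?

shift 4

Downstream work caps polish at shift 4.
polish at shift 4 is achievable: drill -> shift 2; polish -> shift 4; bore -> shift 1; weld -> shift 3; cut -> shift 5.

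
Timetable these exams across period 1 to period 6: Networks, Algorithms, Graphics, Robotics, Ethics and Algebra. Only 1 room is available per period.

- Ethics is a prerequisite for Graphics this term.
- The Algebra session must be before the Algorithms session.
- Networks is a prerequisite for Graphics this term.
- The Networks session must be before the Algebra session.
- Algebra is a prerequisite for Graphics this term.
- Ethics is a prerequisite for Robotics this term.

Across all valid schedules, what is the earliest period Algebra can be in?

period 2

Precedence pushes Algebra to at least period 2; downstream work caps Algebra at period 5.
Algebra at period 2 is achievable: Networks -> period 1, Algorithms -> period 5, Algebra -> period 2, Graphics -> period 4, Ethics -> period 3, Robotics -> period 6.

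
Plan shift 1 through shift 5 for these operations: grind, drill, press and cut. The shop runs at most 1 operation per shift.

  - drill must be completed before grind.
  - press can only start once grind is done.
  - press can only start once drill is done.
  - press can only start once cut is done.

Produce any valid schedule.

cut -> shift 3; grind -> shift 2; drill -> shift 1; press -> shift 4

Checking: drill(shift 1) before grind(shift 2); grind(shift 2) before press(shift 4); cut(shift 3) before press(shift 4); drill(shift 1) before press(shift 4); max 1 per shift (cap 1).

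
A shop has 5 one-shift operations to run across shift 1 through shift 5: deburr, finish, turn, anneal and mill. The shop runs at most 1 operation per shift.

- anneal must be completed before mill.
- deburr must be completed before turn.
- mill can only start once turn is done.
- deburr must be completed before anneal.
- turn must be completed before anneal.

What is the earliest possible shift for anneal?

shift 3

Precedence pushes anneal to at least shift 3; downstream work caps anneal at shift 4.
anneal at shift 3 is achievable: finish=shift 5, deburr=shift 1, anneal=shift 3, mill=shift 4, turn=shift 2.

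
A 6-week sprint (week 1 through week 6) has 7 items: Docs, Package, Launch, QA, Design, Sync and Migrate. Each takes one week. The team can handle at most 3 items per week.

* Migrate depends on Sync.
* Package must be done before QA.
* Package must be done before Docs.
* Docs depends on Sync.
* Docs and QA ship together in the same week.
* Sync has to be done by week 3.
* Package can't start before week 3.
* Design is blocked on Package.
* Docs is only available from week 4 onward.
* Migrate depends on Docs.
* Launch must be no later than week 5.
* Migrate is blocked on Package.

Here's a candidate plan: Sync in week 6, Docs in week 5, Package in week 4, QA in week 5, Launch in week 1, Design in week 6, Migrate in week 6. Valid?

Package can't start before week 3 — holds.
Docs and QA ship together in the same week — holds.
Docs depends on Sync — violated.
Package must be done before QA — holds.
Migrate depends on Sync — violated.
Docs is only available from week 4 onward — holds.
Launch must be no later than week 5 — holds.
Migrate is blocked on Package — holds.
Design is blocked on Package — holds.
The team can handle at most 3 items per week — holds.
Package must be done before Docs — holds.
Sync has to be done by week 3 — violated.
Migrate depends on Docs — holds.

Invalid. Sync has to be done by week 3.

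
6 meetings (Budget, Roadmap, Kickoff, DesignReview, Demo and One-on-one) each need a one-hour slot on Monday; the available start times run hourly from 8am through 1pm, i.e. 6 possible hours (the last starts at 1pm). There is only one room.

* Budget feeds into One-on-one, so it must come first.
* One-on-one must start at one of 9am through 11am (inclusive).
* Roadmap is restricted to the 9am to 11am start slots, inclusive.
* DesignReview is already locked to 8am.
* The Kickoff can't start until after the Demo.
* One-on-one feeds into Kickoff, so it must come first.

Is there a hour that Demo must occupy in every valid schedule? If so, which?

Downstream work caps Demo at 12pm.
So Demo is pinned to 12pm.

12pm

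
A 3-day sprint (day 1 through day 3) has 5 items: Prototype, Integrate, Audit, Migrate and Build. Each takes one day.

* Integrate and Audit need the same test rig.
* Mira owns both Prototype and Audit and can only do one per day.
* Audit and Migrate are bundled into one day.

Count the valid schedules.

Splitting on Prototype: it can be day 1 (12), day 2 (12), day 3 (12). Listing each branch's schedules as (Integrate, Audit, Migrate, Build) by day number:
Prototype=day 1: (1,2,2,1) (1,2,2,2) (1,2,2,3) (1,3,3,1) (1,3,3,2) (1,3,3,3) (2,3,3,1) (2,3,3,2) (2,3,3,3) (3,2,2,1) (3,2,2,2) (3,2,2,3) — 12.
Prototype=day 2: (1,3,3,1) (1,3,3,2) (1,3,3,3) (2,1,1,1) (2,1,1,2) (2,1,1,3) (2,3,3,1) (2,3,3,2) (2,3,3,3) (3,1,1,1) (3,1,1,2) (3,1,1,3) — 12.
Prototype=day 3: (1,2,2,1) (1,2,2,2) (1,2,2,3) (2,1,1,1) (2,1,1,2) (2,1,1,3) (3,1,1,1) (3,1,1,2) (3,1,1,3) (3,2,2,1) (3,2,2,2) (3,2,2,3) — 12.
Summing: 12 + 12 + 12 = 36.

36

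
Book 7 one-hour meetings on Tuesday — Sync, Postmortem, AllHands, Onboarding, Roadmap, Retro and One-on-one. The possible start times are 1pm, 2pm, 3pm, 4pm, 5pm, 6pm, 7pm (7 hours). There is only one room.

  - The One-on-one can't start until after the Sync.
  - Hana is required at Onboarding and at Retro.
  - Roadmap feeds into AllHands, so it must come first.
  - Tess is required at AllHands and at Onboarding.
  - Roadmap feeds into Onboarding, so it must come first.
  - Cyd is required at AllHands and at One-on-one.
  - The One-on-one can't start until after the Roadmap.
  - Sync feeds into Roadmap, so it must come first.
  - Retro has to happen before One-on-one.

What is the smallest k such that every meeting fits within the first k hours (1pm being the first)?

The precedence chain requires at least 3 distinct hours.
With at most 1 per hour and 7 meetings, at least 7 hours are needed.
7 works (last occupied hour: 7pm): for example Sync -> 1pm; One-on-one -> 4pm; Retro -> 3pm; Onboarding -> 6pm; Postmortem -> 7pm; Roadmap -> 2pm; AllHands -> 5pm.

7 hours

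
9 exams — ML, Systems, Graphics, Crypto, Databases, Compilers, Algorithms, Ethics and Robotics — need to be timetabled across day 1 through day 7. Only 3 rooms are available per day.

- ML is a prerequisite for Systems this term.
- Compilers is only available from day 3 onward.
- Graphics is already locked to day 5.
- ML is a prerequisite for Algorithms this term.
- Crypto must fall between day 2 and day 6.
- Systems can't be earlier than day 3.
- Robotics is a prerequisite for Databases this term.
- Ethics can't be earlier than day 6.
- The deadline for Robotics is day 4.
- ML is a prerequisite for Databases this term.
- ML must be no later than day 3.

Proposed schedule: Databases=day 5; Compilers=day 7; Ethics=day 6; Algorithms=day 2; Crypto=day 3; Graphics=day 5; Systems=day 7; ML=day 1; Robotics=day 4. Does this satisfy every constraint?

Yes

Only 3 rooms are available per day — holds.
Crypto must fall between day 2 and day 6 — holds.
Graphics is already locked to day 5 — holds.
Robotics is a prerequisite for Databases this term — holds.
ML is a prerequisite for Systems this term — holds.
ML must be no later than day 3 — holds.
ML is a prerequisite for Algorithms this term — holds.
Ethics can't be earlier than day 6 — holds.
The deadline for Robotics is day 4 — holds.
Compilers is only available from day 3 onward — holds.
ML is a prerequisite for Databases this term — holds.
Systems can't be earlier than day 3 — holds.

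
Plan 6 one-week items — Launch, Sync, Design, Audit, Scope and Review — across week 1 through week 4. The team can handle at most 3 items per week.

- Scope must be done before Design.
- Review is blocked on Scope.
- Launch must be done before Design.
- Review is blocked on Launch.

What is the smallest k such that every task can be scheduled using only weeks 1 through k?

2 weeks

The precedence chain requires at least 2 distinct weeks.
With at most 3 per week and 6 tasks, at least 2 weeks are needed.
2 works (last occupied week: week 2): for example Scope -> week 1, Design -> week 2, Sync -> week 1, Launch -> week 1, Audit -> week 2, Review -> week 2.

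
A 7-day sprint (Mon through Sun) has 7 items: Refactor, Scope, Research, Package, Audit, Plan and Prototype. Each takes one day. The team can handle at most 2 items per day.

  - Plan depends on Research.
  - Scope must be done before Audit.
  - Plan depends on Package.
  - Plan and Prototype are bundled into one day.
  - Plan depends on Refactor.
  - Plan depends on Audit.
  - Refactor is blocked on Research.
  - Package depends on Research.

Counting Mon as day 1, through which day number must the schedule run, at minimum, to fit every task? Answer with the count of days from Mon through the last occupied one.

4

The precedence chain requires at least 3 distinct days.
With at most 2 per day and 7 tasks, at least 4 days are needed.
4 works (last occupied day: Thu): for example Package in Tue; Refactor in Tue; Audit in Wed; Research in Mon; Prototype in Thu; Scope in Mon; Plan in Thu.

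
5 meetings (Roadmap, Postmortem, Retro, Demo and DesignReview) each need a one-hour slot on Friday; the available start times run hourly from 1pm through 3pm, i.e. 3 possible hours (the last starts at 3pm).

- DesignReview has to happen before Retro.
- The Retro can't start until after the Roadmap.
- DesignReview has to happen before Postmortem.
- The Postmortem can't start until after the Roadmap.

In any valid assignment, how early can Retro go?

2pm

Precedence pushes Retro to at least 2pm.
Retro at 2pm is achievable: Roadmap in 1pm; Demo in 1pm; DesignReview in 1pm; Retro in 2pm; Postmortem in 2pm.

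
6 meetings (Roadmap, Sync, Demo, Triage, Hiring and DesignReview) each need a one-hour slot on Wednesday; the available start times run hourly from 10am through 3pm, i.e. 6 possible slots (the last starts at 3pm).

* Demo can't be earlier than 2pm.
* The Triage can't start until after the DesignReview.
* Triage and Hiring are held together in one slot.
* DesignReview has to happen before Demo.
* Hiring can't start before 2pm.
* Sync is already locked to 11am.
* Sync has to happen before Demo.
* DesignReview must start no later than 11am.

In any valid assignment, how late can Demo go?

3pm

Demo is available from 2pm.
Demo at 3pm is achievable: Hiring=2pm; Sync=11am; Triage=2pm; Demo=3pm; DesignReview=10am; Roadmap=10am.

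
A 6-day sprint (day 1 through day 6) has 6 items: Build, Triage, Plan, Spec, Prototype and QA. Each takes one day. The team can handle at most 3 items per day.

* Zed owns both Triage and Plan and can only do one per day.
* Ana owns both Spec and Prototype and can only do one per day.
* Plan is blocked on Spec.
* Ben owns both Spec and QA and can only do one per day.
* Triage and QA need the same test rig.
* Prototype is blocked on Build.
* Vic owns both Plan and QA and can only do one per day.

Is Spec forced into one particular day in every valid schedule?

No

Spec can be day 1 (e.g. Triage in day 1; Spec in day 1; Build in day 1; Prototype in day 2; Plan in day 2; QA in day 3) or day 2 (e.g. QA in day 4; Prototype in day 3; Spec in day 2; Build in day 1; Triage in day 1; Plan in day 3).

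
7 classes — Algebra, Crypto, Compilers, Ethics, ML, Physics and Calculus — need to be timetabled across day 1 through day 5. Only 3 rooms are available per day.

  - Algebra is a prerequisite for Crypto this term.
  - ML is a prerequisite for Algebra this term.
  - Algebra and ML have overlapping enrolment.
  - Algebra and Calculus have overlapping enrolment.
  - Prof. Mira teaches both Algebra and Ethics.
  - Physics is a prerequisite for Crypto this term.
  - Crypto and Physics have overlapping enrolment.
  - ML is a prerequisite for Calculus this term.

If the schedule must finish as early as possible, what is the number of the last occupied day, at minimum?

day 3

The precedence chain requires at least 3 distinct days.
With at most 3 per day and 7 classes, at least 3 days are needed.
3 works (last occupied day: day 3): for example Physics in day 1; Calculus in day 3; ML in day 1; Compilers in day 1; Algebra in day 2; Ethics in day 3; Crypto in day 3.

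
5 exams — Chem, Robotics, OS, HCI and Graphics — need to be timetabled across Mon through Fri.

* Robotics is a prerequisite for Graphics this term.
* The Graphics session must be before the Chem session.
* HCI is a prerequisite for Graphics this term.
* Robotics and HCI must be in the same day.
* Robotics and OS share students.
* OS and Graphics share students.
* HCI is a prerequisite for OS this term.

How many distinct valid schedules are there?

25

Splitting on Chem: it can be Wed (3), Thu (8), Fri (14). Listing each branch's schedules as (Robotics, OS, HCI, Graphics):
Chem=Wed: (Mon,Wed,Mon,Tue) (Mon,Thu,Mon,Tue) (Mon,Fri,Mon,Tue) — 3.
Chem=Thu: (Mon,Tue,Mon,Wed) (Mon,Wed,Mon,Tue) (Mon,Thu,Mon,Tue) (Mon,Thu,Mon,Wed) (Mon,Fri,Mon,Tue) (Mon,Fri,Mon,Wed) (Tue,Thu,Tue,Wed) (Tue,Fri,Tue,Wed) — 8.
Chem=Fri: (Mon,Tue,Mon,Wed) (Mon,Tue,Mon,Thu) (Mon,Wed,Mon,Tue) (Mon,Wed,Mon,Thu) (Mon,Thu,Mon,Tue) (Mon,Thu,Mon,Wed) (Mon,Fri,Mon,Tue) (Mon,Fri,Mon,Wed) (Mon,Fri,Mon,Thu) (Tue,Wed,Tue,Thu) (Tue,Thu,Tue,Wed) (Tue,Fri,Tue,Wed) (Tue,Fri,Tue,Thu) (Wed,Fri,Wed,Thu) — 14.
Summing: 3 + 8 + 14 = 25.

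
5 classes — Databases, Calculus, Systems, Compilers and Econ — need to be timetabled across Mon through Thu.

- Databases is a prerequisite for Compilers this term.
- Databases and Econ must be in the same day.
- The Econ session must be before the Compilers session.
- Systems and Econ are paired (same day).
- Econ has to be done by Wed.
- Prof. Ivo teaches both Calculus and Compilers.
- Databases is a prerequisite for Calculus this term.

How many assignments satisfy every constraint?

8

Splitting on Databases: it can be Mon (6), Tue (2). Listing each branch's schedules as (Calculus, Systems, Compilers, Econ):
Databases=Mon: (Tue,Mon,Wed,Mon) (Tue,Mon,Thu,Mon) (Wed,Mon,Tue,Mon) (Wed,Mon,Thu,Mon) (Thu,Mon,Tue,Mon) (Thu,Mon,Wed,Mon) — 6.
Databases=Tue: (Wed,Tue,Thu,Tue) (Thu,Tue,Wed,Tue) — 2.
Summing: 6 + 2 = 8.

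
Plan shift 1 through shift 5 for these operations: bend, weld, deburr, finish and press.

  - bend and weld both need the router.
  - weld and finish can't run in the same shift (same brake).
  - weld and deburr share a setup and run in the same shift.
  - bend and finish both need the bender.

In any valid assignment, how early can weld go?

weld at shift 1 is achievable: finish=shift 3; weld=shift 1; bend=shift 2; press=shift 1; deburr=shift 1.

shift 1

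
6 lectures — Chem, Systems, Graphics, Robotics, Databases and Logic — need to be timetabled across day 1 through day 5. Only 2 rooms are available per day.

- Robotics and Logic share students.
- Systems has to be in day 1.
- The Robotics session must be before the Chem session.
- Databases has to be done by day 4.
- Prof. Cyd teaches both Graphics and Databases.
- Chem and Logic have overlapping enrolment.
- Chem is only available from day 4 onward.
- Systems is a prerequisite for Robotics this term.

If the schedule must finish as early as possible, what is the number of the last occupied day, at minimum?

The precedence chain requires at least 3 distinct days.
With at most 2 per day and 6 lectures, at least 3 days are needed.
Chem can't be placed before day 4, so the schedule must run through at least day 4.
4 works (last occupied day: day 4): for example Chem in day 4; Robotics in day 2; Logic in day 3; Systems in day 1; Graphics in day 1; Databases in day 2.

day 4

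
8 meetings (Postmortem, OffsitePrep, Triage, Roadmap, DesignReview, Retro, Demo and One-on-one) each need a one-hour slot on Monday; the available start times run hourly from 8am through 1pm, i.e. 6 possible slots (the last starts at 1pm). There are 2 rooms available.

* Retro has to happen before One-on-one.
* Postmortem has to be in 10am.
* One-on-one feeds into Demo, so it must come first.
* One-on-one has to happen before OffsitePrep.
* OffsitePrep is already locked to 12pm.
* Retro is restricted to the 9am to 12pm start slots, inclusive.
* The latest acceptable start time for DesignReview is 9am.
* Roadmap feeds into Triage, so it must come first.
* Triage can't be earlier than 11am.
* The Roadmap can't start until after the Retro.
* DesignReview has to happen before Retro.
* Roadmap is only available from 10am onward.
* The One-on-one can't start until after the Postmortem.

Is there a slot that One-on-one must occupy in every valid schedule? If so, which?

Postmortem is fixed at 10am and must come before One-on-one, so One-on-one is at least 11am.
OffsitePrep is fixed at 12pm and must come after One-on-one, so One-on-one is at most 11am.
So One-on-one must be 11am.

11am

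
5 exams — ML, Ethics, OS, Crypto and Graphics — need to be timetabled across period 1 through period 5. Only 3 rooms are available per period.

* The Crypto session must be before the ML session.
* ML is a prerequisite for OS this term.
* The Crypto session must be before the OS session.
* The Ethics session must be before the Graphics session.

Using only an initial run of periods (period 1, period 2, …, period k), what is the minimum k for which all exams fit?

3 periods

The precedence chain requires at least 3 distinct periods.
With at most 3 per period and 5 exams, at least 2 periods are needed.
3 works (last occupied period: period 3): for example ML -> period 2; OS -> period 3; Ethics -> period 1; Graphics -> period 2; Crypto -> period 1.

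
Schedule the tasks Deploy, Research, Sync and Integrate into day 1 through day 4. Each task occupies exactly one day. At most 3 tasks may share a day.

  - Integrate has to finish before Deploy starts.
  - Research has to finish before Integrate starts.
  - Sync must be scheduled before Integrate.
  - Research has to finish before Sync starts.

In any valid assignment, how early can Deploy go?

Precedence pushes Deploy to at least day 4.
Deploy at day 4 is achievable: Research=day 1, Deploy=day 4, Sync=day 2, Integrate=day 3.

day 4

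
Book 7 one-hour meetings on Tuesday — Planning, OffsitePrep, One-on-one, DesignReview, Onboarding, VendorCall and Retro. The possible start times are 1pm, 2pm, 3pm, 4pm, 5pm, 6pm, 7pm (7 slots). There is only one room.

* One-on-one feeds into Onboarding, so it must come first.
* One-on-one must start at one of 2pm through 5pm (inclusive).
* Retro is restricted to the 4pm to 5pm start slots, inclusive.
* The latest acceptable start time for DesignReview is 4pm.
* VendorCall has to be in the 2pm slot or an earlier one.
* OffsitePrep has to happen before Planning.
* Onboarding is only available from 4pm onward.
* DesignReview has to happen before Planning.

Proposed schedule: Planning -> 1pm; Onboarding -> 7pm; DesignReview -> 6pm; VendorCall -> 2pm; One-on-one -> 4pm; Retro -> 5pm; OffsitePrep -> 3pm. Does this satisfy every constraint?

No. DesignReview has to happen before Planning is not satisfied.

One-on-one feeds into Onboarding, so it must come first — holds.
The latest acceptable start time for DesignReview is 4pm — violated.
There is only one room — holds.
OffsitePrep has to happen before Planning — violated.
Onboarding is only available from 4pm onward — holds.
DesignReview has to happen before Planning — violated.
VendorCall has to be in the 2pm slot or an earlier one — holds.
Retro is restricted to the 4pm to 5pm start slots, inclusive — holds.
One-on-one must start at one of 2pm through 5pm (inclusive) — holds.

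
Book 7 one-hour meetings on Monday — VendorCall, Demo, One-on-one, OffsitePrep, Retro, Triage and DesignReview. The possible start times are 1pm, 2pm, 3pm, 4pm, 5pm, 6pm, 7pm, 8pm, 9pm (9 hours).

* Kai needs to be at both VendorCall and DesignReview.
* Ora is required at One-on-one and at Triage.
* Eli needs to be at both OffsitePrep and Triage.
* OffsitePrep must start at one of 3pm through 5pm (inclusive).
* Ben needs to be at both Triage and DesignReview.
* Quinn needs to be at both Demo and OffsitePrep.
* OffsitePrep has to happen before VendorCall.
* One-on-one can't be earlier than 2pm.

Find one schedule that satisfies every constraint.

Demo in 1pm; Triage in 1pm; Retro in 1pm; OffsitePrep in 3pm; VendorCall in 4pm; DesignReview in 2pm; One-on-one in 2pm

Checking: OffsitePrep(3pm) before VendorCall(4pm); Demo(1pm) != OffsitePrep(3pm); VendorCall(4pm) != DesignReview(2pm); OffsitePrep(3pm) != Triage(1pm); Triage(1pm) != DesignReview(2pm); One-on-one(2pm) != Triage(1pm); One-on-one=2pm in [2pm,9pm]; OffsitePrep=3pm in [3pm,5pm].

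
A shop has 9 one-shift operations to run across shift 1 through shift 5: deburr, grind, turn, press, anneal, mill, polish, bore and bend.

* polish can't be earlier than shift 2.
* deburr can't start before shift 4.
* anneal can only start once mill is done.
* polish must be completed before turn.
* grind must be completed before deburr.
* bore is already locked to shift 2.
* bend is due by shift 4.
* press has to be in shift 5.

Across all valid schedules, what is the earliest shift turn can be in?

Precedence pushes turn to at least shift 3.
turn at shift 3 is achievable: turn -> shift 3; bend -> shift 1; grind -> shift 1; polish -> shift 2; bore -> shift 2; deburr -> shift 4; press -> shift 5; anneal -> shift 2; mill -> shift 1.

shift 3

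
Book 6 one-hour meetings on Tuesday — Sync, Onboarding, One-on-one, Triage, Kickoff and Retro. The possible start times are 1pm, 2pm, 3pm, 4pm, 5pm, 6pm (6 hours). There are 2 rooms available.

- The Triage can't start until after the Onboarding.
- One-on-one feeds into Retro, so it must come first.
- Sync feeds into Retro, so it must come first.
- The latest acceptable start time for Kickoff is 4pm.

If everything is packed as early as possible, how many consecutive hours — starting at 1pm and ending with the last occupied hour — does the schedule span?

3

The precedence chain requires at least 2 distinct hours.
With at most 2 per hour and 6 meetings, at least 3 hours are needed.
3 works (last occupied hour: 3pm): for example Triage -> 3pm, Sync -> 1pm, Kickoff -> 3pm, Retro -> 2pm, Onboarding -> 2pm, One-on-one -> 1pm.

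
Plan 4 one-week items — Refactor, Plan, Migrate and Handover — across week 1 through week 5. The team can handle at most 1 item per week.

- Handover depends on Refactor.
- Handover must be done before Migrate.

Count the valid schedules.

Splitting on Refactor: it can be week 1 (12), week 2 (6), week 3 (2). Listing each branch's schedules as (Plan, Migrate, Handover) by week number:
Refactor=week 1: (2,4,3) (2,5,3) (2,5,4) (3,4,2) (3,5,2) (3,5,4) (4,3,2) (4,5,2) (4,5,3) (5,3,2) (5,4,2) (5,4,3) — 12.
Refactor=week 2: (1,4,3) (1,5,3) (1,5,4) (3,5,4) (4,5,3) (5,4,3) — 6.
Refactor=week 3: (1,5,4) (2,5,4) — 2.
Summing: 12 + 6 + 2 = 20.

20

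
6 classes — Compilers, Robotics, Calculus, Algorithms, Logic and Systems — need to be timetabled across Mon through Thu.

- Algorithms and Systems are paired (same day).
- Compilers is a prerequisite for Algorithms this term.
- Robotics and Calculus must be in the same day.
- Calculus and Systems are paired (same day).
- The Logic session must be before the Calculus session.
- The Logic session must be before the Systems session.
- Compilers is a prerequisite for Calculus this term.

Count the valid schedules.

Splitting on Compilers: it can be Mon (6), Tue (5), Wed (3). Listing each branch's schedules as (Robotics, Calculus, Algorithms, Logic, Systems):
Compilers=Mon: (Tue,Tue,Tue,Mon,Tue) (Wed,Wed,Wed,Mon,Wed) (Wed,Wed,Wed,Tue,Wed) (Thu,Thu,Thu,Mon,Thu) (Thu,Thu,Thu,Tue,Thu) (Thu,Thu,Thu,Wed,Thu) — 6.
Compilers=Tue: (Wed,Wed,Wed,Mon,Wed) (Wed,Wed,Wed,Tue,Wed) (Thu,Thu,Thu,Mon,Thu) (Thu,Thu,Thu,Tue,Thu) (Thu,Thu,Thu,Wed,Thu) — 5.
Compilers=Wed: (Thu,Thu,Thu,Mon,Thu) (Thu,Thu,Thu,Tue,Thu) (Thu,Thu,Thu,Wed,Thu) — 3.
Summing: 6 + 5 + 3 = 14.

14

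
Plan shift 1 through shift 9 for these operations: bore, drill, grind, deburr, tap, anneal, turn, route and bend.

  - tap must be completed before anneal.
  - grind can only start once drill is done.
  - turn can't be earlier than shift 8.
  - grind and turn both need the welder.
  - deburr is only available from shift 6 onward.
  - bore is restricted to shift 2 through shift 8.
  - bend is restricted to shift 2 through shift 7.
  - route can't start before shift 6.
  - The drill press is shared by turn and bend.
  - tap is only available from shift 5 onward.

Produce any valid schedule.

drill -> shift 1, anneal -> shift 6, grind -> shift 2, bend -> shift 2, deburr -> shift 6, turn -> shift 8, route -> shift 6, bore -> shift 2, tap -> shift 5

Checking: drill(shift 1) before grind(shift 2); tap(shift 5) before anneal(shift 6); turn(shift 8) != bend(shift 2); grind(shift 2) != turn(shift 8); bore=shift 2 in [shift 2,shift 8]; turn=shift 8 in [shift 8,shift 9]; tap=shift 5 in [shift 5,shift 9]; route=shift 6 in [shift 6,shift 9]; deburr=shift 6 in [shift 6,shift 9]; bend=shift 2 in [shift 2,shift 7].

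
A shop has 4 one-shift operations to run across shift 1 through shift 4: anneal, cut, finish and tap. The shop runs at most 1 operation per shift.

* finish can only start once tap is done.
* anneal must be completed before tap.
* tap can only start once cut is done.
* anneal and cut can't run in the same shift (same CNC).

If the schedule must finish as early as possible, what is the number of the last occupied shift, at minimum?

The precedence chain requires at least 3 distinct shifts.
With at most 1 per shift and 4 operations, at least 4 shifts are needed.
4 works (last occupied shift: shift 4): for example tap in shift 3; anneal in shift 1; finish in shift 4; cut in shift 2.

shift 4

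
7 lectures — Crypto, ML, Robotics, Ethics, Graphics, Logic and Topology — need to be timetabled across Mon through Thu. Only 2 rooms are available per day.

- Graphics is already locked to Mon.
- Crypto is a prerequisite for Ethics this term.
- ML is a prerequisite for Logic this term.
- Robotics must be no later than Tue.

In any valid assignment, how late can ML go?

Downstream work caps ML at Wed.
ML at Wed is achievable: ML in Wed, Ethics in Wed, Crypto in Tue, Logic in Thu, Topology in Tue, Graphics in Mon, Robotics in Mon.

Wed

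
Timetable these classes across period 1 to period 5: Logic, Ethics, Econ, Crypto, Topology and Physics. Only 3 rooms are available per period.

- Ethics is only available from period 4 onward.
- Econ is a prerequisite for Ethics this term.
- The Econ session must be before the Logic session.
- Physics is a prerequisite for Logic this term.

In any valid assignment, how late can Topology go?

period 5

Topology at period 5 is achievable: Econ -> period 1; Topology -> period 5; Physics -> period 1; Ethics -> period 4; Logic -> period 2; Crypto -> period 1.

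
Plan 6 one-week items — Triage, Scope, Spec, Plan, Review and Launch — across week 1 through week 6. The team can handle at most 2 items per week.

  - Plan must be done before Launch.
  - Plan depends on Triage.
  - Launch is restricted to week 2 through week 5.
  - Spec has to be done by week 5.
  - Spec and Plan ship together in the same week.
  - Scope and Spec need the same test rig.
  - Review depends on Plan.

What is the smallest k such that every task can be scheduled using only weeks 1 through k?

The precedence chain requires at least 3 distinct weeks.
With at most 2 per week and 6 tasks, at least 3 weeks are needed.
3 works (last occupied week: week 3): for example Scope in week 1, Review in week 3, Spec in week 2, Triage in week 1, Launch in week 3, Plan in week 2.

3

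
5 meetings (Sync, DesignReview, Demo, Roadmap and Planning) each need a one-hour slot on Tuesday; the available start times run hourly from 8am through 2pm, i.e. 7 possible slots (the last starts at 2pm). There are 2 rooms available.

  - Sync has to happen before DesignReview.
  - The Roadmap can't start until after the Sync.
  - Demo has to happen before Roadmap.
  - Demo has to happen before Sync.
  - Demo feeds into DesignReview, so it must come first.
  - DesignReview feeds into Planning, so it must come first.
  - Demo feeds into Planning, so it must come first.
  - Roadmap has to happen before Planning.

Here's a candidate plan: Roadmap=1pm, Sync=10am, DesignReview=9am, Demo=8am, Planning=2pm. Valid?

Sync has to happen before DesignReview — violated.
Roadmap has to happen before Planning — holds.
Demo feeds into DesignReview, so it must come first — holds.
The Roadmap can't start until after the Sync — holds.
Demo has to happen before Roadmap — holds.
Demo has to happen before Sync — holds.
DesignReview feeds into Planning, so it must come first — holds.
There are 2 rooms available — holds.
Demo feeds into Planning, so it must come first — holds.

Invalid. Sync has to happen before DesignReview.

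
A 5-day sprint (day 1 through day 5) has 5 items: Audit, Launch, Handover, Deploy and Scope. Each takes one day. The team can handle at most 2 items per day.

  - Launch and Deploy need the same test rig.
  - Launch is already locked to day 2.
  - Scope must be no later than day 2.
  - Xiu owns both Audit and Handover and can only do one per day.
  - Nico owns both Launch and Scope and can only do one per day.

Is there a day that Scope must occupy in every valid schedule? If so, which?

Scope's window is day 1–day 2.
Launch is fixed at day 2, and Scope can't share a day with Launch.
So Scope must be day 1.

day 1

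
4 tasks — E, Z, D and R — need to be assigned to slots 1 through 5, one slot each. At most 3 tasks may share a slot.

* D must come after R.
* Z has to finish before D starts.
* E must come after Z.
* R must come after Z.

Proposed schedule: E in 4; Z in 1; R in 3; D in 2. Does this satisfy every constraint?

Invalid. D must come after R.

Z has to finish before D starts — holds.
R must come after Z — holds.
D must come after R — violated.
At most 3 tasks may share a slot — holds.
E must come after Z — holds.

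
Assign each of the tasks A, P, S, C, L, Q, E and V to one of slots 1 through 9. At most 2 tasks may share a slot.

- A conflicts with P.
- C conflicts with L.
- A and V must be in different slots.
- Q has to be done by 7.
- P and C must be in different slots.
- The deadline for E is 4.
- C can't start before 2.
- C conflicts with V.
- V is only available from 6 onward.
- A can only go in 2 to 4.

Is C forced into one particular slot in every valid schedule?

C can be 2 (e.g. E -> 1; C -> 2; P -> 3; V -> 6; Q -> 1; S -> 3; L -> 4; A -> 2) or 3 (e.g. C -> 3; Q -> 1; V -> 6; E -> 1; L -> 4; P -> 4; A -> 2; S -> 2).

No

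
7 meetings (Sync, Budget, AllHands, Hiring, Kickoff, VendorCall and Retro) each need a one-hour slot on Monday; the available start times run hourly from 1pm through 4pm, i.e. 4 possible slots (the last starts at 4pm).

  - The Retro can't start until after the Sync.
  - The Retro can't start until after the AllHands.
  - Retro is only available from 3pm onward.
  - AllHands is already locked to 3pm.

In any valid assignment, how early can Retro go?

4pm

Retro is available from 3pm; precedence pushes Retro to at least 4pm.
Retro at 4pm is achievable: Retro=4pm, VendorCall=1pm, Hiring=1pm, Sync=1pm, Kickoff=1pm, Budget=1pm, AllHands=3pm.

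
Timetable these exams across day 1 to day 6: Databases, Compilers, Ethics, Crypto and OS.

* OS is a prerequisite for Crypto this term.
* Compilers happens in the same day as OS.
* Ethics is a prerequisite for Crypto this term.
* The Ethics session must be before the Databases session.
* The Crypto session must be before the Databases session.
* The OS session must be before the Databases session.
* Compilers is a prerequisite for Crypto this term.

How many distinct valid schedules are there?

Splitting on Databases: it can be day 3 (1), day 4 (5), day 5 (14), day 6 (30). Listing each branch's schedules as (Compilers, Ethics, Crypto, OS) by day number:
Databases=day 3: (1,1,2,1) — 1.
Databases=day 4: (1,1,2,1) (1,1,3,1) (1,2,3,1) (2,1,3,2) (2,2,3,2) — 5.
Databases=day 5: (1,1,2,1) (1,1,3,1) (1,1,4,1) (1,2,3,1) (1,2,4,1) (1,3,4,1) (2,1,3,2) (2,1,4,2) (2,2,3,2) (2,2,4,2) (2,3,4,2) (3,1,4,3) (3,2,4,3) (3,3,4,3) — 14.
Databases=day 6: (1,1,2,1) (1,1,3,1) (1,1,4,1) (1,1,5,1) (1,2,3,1) (1,2,4,1) (1,2,5,1) (1,3,4,1) (1,3,5,1) (1,4,5,1) (2,1,3,2) (2,1,4,2) (2,1,5,2) (2,2,3,2) (2,2,4,2) (2,2,5,2) (2,3,4,2) (2,3,5,2) (2,4,5,2) (3,1,4,3) (3,1,5,3) (3,2,4,3) (3,2,5,3) (3,3,4,3) (3,3,5,3) (3,4,5,3) (4,1,5,4) (4,2,5,4) (4,3,5,4) (4,4,5,4) — 30.
Summing: 1 + 5 + 14 + 30 = 50.

50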